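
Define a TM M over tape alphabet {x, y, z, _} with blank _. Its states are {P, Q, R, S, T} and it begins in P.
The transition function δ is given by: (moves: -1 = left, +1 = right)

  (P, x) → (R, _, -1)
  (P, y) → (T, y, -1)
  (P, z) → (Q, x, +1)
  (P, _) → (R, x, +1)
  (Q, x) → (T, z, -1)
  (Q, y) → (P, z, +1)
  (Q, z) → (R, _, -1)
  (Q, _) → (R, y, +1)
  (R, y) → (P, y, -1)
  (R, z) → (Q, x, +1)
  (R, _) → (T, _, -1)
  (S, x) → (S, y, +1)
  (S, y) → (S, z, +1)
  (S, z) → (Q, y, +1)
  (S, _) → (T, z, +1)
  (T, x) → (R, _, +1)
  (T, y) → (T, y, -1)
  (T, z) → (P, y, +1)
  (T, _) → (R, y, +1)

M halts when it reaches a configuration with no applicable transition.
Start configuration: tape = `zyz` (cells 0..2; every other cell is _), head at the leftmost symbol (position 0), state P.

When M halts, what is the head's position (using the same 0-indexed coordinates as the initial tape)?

state=P head=0 tape=[z]yz__   (P,z)→(Q,x,+1)
state=Q head=1 tape=x[y]z__   (Q,y)→(P,z,+1)
state=P head=2 tape=xz[z]__   (P,z)→(Q,x,+1)
state=Q head=3 tape=xzx[_]_   (Q,_)→(R,y,+1)
state=R head=4 tape=xzxy[_]   (R,_)→(T,_,-1)
state=T head=3 tape=xzx[y]_   (T,y)→(T,y,-1)
state=T head=2 tape=xz[x]y_   (T,x)→(R,_,+1)
state=R head=3 tape=xz_[y]_   (R,y)→(P,y,-1)
state=P head=2 tape=xz[_]y_   (P,_)→(R,x,+1)
state=R head=3 tape=xzx[y]_   (R,y)→(P,y,-1)
state=P head=2 tape=xz[x]y_   (P,x)→(R,_,-1)
state=R head=1 tape=x[z]_y_   (R,z)→(Q,x,+1)
state=Q head=2 tape=xx[_]y_   (Q,_)→(R,y,+1)
state=R head=3 tape=xxy[y]_   (R,y)→(P,y,-1)
state=P head=2 tape=xx[y]y_   (P,y)→(T,y,-1)
state=T head=1 tape=x[x]yy_   (T,x)→(R,_,+1)
state=R head=2 tape=x_[y]y_   (R,y)→(P,y,-1)
state=P head=1 tape=x[_]yy_   (P,_)→(R,x,+1)
state=R head=2 tape=xx[y]y_   (R,y)→(P,y,-1)
state=P head=1 tape=x[x]yy_   (P,x)→(R,_,-1)
state=R head=0 tape=[x]_yy_
At halt the head is at cell 0.

0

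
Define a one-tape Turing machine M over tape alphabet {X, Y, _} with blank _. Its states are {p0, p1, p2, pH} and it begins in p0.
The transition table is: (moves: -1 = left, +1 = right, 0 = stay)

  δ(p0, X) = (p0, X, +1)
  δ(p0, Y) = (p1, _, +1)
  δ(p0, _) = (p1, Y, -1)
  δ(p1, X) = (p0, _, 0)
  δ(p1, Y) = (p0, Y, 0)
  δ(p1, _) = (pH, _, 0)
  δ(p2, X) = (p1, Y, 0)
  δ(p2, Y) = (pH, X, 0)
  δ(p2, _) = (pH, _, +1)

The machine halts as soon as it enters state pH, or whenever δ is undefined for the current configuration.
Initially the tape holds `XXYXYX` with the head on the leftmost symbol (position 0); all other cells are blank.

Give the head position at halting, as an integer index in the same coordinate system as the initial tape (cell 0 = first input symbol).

2

p0 | [X]XYXYX   read X → write X, move +1, go to p0
p0 | X[X]YXYX   read X → write X, move +1, go to p0
p0 | XX[Y]XYX   read Y → write _, move +1, go to p1
p1 | XX_[X]YX   read X → write _, move 0, go to p0
p0 | XX_[_]YX   read _ → write Y, move -1, go to p1
p1 | XX[_]YYX   read _ → write _, move 0, go to pH
pH | XX[_]YYX
At halt the head is at cell 2.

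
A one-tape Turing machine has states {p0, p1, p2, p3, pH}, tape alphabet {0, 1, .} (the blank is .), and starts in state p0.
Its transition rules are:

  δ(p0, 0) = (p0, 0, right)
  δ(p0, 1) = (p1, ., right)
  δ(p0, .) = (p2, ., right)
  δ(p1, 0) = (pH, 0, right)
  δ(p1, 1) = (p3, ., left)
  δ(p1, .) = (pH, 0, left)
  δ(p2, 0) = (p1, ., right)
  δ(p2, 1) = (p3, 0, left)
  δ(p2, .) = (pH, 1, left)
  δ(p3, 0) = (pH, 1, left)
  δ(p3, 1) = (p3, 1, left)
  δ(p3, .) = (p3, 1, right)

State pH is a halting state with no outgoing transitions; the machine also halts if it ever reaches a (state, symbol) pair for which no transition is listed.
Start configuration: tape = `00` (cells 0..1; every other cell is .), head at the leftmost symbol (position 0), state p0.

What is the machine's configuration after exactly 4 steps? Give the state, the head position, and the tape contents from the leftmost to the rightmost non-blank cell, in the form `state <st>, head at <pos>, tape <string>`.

state pH, head at 2, tape 00.1

p0 | [0]0..   read 0 → write 0, move right, go to p0
p0 | 0[0]..   read 0 → write 0, move right, go to p0
p0 | 00[.].   read . → write ., move right, go to p2
p2 | 00.[.]   read . → write 1, move left, go to pH
pH | 00[.]1
After 4 steps: state pH, head at 2, tape 00.1.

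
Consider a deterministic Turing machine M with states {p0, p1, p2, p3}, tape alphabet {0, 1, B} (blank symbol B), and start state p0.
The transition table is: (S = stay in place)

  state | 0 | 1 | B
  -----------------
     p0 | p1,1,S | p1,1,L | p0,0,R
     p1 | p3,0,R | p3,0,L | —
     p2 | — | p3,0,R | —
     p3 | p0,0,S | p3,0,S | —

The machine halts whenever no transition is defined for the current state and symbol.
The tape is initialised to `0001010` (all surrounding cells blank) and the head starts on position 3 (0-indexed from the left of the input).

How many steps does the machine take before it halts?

15

p0 | B000[1]010   read 1 → write 1, move L, go to p1
p1 | B00[0]1010   read 0 → write 0, move R, go to p3
p3 | B000[1]010   read 1 → write 0, move S, go to p3
p3 | B000[0]010   read 0 → write 0, move S, go to p0
p0 | B000[0]010   read 0 → write 1, move S, go to p1
p1 | B000[1]010   read 1 → write 0, move L, go to p3
p3 | B00[0]0010   read 0 → write 0, move S, go to p0
p0 | B00[0]0010   read 0 → write 1, move S, go to p1
p1 | B00[1]0010   read 1 → write 0, move L, go to p3
p3 | B0[0]00010   read 0 → write 0, move S, go to p0
p0 | B0[0]00010   read 0 → write 1, move S, go to p1
p1 | B0[1]00010   read 1 → write 0, move L, go to p3
p3 | B[0]000010   read 0 → write 0, move S, go to p0
p0 | B[0]000010   read 0 → write 1, move S, go to p1
p1 | B[1]000010   read 1 → write 0, move L, go to p3
p3 | [B]0000010
M halts after 15 transitions.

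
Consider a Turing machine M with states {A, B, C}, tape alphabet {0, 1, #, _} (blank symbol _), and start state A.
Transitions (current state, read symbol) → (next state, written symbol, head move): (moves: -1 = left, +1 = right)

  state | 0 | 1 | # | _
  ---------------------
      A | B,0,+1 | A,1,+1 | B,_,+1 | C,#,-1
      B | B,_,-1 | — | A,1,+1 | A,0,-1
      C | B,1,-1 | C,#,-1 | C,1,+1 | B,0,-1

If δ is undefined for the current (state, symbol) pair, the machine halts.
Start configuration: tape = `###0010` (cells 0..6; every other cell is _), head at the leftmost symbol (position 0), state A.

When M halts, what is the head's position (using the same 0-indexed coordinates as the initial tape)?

state=A head=0 tape=[#]##0010   (A,#)→(B,_,+1)
state=B head=1 tape=_[#]#0010   (B,#)→(A,1,+1)
state=A head=2 tape=_1[#]0010   (A,#)→(B,_,+1)
state=B head=3 tape=_1_[0]010   (B,0)→(B,_,-1)
state=B head=2 tape=_1[_]_010   (B,_)→(A,0,-1)
state=A head=1 tape=_[1]0_010   (A,1)→(A,1,+1)
state=A head=2 tape=_1[0]_010   (A,0)→(B,0,+1)
state=B head=3 tape=_10[_]010   (B,_)→(A,0,-1)
state=A head=2 tape=_1[0]0010   (A,0)→(B,0,+1)
state=B head=3 tape=_10[0]010   (B,0)→(B,_,-1)
state=B head=2 tape=_1[0]_010   (B,0)→(B,_,-1)
state=B head=1 tape=_[1]__010
At halt the head is at cell 1.

1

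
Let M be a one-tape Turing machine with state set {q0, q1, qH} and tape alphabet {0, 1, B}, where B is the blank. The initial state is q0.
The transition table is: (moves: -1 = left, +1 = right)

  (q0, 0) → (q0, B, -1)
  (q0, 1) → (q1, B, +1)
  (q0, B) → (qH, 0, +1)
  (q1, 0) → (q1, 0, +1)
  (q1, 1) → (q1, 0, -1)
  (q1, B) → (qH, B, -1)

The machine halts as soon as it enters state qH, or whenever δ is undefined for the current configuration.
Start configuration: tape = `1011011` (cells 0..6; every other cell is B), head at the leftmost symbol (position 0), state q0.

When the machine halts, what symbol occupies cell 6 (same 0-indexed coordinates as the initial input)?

state=q0 head=0 tape=[1]011011B   (q0,1)→(q1,B,+1)
state=q1 head=1 tape=B[0]11011B   (q1,0)→(q1,0,+1)
state=q1 head=2 tape=B0[1]1011B   (q1,1)→(q1,0,-1)
state=q1 head=1 tape=B[0]01011B   (q1,0)→(q1,0,+1)
state=q1 head=2 tape=B0[0]1011B   (q1,0)→(q1,0,+1)
state=q1 head=3 tape=B00[1]011B   (q1,1)→(q1,0,-1)
state=q1 head=2 tape=B0[0]0011B   (q1,0)→(q1,0,+1)
state=q1 head=3 tape=B00[0]011B   (q1,0)→(q1,0,+1)
state=q1 head=4 tape=B000[0]11B   (q1,0)→(q1,0,+1)
state=q1 head=5 tape=B0000[1]1B   (q1,1)→(q1,0,-1)
state=q1 head=4 tape=B000[0]01B   (q1,0)→(q1,0,+1)
state=q1 head=5 tape=B0000[0]1B   (q1,0)→(q1,0,+1)
state=q1 head=6 tape=B00000[1]B   (q1,1)→(q1,0,-1)
state=q1 head=5 tape=B0000[0]0B   (q1,0)→(q1,0,+1)
state=q1 head=6 tape=B00000[0]B   (q1,0)→(q1,0,+1)
state=q1 head=7 tape=B000000[B]   (q1,B)→(qH,B,-1)
state=qH head=6 tape=B00000[0]B
Cell 6 holds 0 when M halts.

0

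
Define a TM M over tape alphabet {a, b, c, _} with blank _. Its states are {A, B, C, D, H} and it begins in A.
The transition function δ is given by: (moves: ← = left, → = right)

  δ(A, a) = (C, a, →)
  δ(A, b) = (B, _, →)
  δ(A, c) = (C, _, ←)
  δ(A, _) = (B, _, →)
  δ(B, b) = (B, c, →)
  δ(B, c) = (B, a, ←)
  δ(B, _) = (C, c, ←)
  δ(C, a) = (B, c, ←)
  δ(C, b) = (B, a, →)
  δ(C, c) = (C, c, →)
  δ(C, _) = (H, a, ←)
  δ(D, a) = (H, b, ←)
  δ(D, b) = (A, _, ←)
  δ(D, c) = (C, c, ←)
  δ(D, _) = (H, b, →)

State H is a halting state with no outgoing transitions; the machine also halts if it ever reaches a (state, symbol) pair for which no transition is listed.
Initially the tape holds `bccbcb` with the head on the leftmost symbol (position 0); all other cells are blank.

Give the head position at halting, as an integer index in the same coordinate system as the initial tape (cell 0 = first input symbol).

-2

A | __[b]ccbcb   read b → write _, move →, go to B
B | ___[c]cbcb   read c → write a, move ←, go to B
B | __[_]acbcb   read _ → write c, move ←, go to C
C | _[_]cacbcb   read _ → write a, move ←, go to H
H | [_]acacbcb
At halt the head is at cell -2.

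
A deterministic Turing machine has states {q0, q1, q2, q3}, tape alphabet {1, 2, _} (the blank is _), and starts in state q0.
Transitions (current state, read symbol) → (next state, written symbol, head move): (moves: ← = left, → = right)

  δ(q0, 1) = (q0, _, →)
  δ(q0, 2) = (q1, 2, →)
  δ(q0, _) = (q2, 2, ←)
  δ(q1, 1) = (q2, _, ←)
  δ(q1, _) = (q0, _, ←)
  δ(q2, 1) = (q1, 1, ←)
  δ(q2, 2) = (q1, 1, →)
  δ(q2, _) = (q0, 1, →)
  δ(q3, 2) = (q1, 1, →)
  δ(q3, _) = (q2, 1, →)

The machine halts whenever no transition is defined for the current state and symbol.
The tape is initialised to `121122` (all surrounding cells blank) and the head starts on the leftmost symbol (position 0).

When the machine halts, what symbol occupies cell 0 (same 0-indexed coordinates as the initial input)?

_

state=q0 head=0 tape=[1]21122   (q0,1)→(q0,_,→)
state=q0 head=1 tape=_[2]1122   (q0,2)→(q1,2,→)
state=q1 head=2 tape=_2[1]122   (q1,1)→(q2,_,←)
state=q2 head=1 tape=_[2]_122   (q2,2)→(q1,1,→)
state=q1 head=2 tape=_1[_]122   (q1,_)→(q0,_,←)
state=q0 head=1 tape=_[1]_122   (q0,1)→(q0,_,→)
state=q0 head=2 tape=__[_]122   (q0,_)→(q2,2,←)
state=q2 head=1 tape=_[_]2122   (q2,_)→(q0,1,→)
state=q0 head=2 tape=_1[2]122   (q0,2)→(q1,2,→)
state=q1 head=3 tape=_12[1]22   (q1,1)→(q2,_,←)
state=q2 head=2 tape=_1[2]_22   (q2,2)→(q1,1,→)
state=q1 head=3 tape=_11[_]22   (q1,_)→(q0,_,←)
state=q0 head=2 tape=_1[1]_22   (q0,1)→(q0,_,→)
state=q0 head=3 tape=_1_[_]22   (q0,_)→(q2,2,←)
state=q2 head=2 tape=_1[_]222   (q2,_)→(q0,1,→)
state=q0 head=3 tape=_11[2]22   (q0,2)→(q1,2,→)
state=q1 head=4 tape=_112[2]2
Cell 0 holds _ when M halts.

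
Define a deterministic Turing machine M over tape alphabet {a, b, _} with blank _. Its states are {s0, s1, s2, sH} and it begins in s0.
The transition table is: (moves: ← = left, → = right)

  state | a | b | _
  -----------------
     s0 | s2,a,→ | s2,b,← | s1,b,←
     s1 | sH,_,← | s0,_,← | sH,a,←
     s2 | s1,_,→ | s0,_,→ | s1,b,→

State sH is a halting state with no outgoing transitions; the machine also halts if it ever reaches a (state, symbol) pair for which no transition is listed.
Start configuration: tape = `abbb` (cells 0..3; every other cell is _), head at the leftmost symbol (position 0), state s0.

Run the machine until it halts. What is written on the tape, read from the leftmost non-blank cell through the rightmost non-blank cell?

ab__b

s0 | __[a]bbb   read a → write a, move →, go to s2
s2 | __a[b]bb   read b → write _, move →, go to s0
s0 | __a_[b]b   read b → write b, move ←, go to s2
s2 | __a[_]bb   read _ → write b, move →, go to s1
s1 | __ab[b]b   read b → write _, move ←, go to s0
s0 | __a[b]_b   read b → write b, move ←, go to s2
s2 | __[a]b_b   read a → write _, move →, go to s1
s1 | ___[b]_b   read b → write _, move ←, go to s0
s0 | __[_]__b   read _ → write b, move ←, go to s1
s1 | _[_]b__b   read _ → write a, move ←, go to sH
sH | [_]ab__b
The non-blank tape span at halt is ab__b.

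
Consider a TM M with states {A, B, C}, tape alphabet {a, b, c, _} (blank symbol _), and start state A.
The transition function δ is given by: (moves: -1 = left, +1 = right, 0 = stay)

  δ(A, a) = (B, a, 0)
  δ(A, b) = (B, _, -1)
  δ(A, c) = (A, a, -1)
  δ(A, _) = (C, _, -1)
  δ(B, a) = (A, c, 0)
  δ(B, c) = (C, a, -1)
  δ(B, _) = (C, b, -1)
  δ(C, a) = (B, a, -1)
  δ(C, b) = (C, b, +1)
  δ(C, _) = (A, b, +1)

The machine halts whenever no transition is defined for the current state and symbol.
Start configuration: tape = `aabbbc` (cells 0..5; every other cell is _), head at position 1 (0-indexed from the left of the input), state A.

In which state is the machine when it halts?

B

A | __a[a]bbbc   read a → write a, move 0, go to B
B | __a[a]bbbc   read a → write c, move 0, go to A
A | __a[c]bbbc   read c → write a, move -1, go to A
A | __[a]abbbc   read a → write a, move 0, go to B
B | __[a]abbbc   read a → write c, move 0, go to A
A | __[c]abbbc   read c → write a, move -1, go to A
A | _[_]aabbbc   read _ → write _, move -1, go to C
C | [_]_aabbbc   read _ → write b, move +1, go to A
A | b[_]aabbbc   read _ → write _, move -1, go to C
C | [b]_aabbbc   read b → write b, move +1, go to C
C | b[_]aabbbc   read _ → write b, move +1, go to A
A | bb[a]abbbc   read a → write a, move 0, go to B
B | bb[a]abbbc   read a → write c, move 0, go to A
A | bb[c]abbbc   read c → write a, move -1, go to A
A | b[b]aabbbc   read b → write _, move -1, go to B
B | [b]_aabbbc
No transition is defined for (B, b); M halts in state B.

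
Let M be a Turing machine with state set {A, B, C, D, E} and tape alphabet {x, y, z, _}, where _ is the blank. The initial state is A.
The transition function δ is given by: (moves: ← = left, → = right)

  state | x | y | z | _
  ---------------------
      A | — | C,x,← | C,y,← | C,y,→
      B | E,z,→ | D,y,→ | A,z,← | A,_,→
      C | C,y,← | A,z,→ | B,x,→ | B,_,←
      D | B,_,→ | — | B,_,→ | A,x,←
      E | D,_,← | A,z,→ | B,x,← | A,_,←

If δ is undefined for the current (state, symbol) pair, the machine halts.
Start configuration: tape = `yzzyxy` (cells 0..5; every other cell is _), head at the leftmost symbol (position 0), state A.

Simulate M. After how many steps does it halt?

11

state=A head=0 tape=__[y]zzyxy   (A,y)→(C,x,←)
state=C head=-1 tape=_[_]xzzyxy   (C,_)→(B,_,←)
state=B head=-2 tape=[_]_xzzyxy   (B,_)→(A,_,→)
state=A head=-1 tape=_[_]xzzyxy   (A,_)→(C,y,→)
state=C head=0 tape=_y[x]zzyxy   (C,x)→(C,y,←)
state=C head=-1 tape=_[y]yzzyxy   (C,y)→(A,z,→)
state=A head=0 tape=_z[y]zzyxy   (A,y)→(C,x,←)
state=C head=-1 tape=_[z]xzzyxy   (C,z)→(B,x,→)
state=B head=0 tape=_x[x]zzyxy   (B,x)→(E,z,→)
state=E head=1 tape=_xz[z]zyxy   (E,z)→(B,x,←)
state=B head=0 tape=_x[z]xzyxy   (B,z)→(A,z,←)
state=A head=-1 tape=_[x]zxzyxy
M halts after 11 transitions.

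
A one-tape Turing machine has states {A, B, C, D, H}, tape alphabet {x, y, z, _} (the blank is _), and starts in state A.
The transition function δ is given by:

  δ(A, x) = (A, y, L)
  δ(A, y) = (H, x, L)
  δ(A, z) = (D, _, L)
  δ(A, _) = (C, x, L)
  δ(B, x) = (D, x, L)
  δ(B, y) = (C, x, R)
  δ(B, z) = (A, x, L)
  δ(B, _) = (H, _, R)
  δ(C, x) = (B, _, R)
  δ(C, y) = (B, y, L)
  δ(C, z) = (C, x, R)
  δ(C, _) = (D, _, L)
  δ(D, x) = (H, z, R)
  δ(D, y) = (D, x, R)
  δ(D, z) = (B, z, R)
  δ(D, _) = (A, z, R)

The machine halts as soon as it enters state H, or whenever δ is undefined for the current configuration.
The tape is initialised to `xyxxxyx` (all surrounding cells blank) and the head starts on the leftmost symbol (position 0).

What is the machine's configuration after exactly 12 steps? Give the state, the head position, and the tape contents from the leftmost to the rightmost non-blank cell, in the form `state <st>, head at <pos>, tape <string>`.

state H, head at -2, tape z_yyyxxxyx

A | ___[x]yxxxyx   read x → write y, move L, go to A
A | __[_]yyxxxyx   read _ → write x, move L, go to C
C | _[_]xyyxxxyx   read _ → write _, move L, go to D
D | [_]_xyyxxxyx   read _ → write z, move R, go to A
A | z[_]xyyxxxyx   read _ → write x, move L, go to C
C | [z]xxyyxxxyx   read z → write x, move R, go to C
C | x[x]xyyxxxyx   read x → write _, move R, go to B
B | x_[x]yyxxxyx   read x → write x, move L, go to D
D | x[_]xyyxxxyx   read _ → write z, move R, go to A
A | xz[x]yyxxxyx   read x → write y, move L, go to A
A | x[z]yyyxxxyx   read z → write _, move L, go to D
D | [x]_yyyxxxyx   read x → write z, move R, go to H
H | z[_]yyyxxxyx
After 12 steps: state H, head at -2, tape z_yyyxxxyx.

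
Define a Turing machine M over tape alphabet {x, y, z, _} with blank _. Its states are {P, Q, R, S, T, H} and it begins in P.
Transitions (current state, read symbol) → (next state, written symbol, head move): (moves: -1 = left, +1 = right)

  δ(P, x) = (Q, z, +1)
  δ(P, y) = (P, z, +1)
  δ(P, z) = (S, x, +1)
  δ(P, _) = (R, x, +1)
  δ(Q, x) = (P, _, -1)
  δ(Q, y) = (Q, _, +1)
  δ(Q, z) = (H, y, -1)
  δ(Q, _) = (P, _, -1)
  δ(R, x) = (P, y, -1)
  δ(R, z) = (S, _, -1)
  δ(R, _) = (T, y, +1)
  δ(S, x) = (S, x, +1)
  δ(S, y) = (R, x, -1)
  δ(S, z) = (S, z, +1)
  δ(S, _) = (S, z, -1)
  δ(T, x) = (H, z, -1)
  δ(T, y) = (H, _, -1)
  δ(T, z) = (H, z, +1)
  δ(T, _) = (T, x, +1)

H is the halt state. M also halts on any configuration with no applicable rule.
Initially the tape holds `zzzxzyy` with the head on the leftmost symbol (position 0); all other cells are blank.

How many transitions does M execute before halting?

23

state=P head=0 tape=[z]zzxzyy   (P,z)→(S,x,+1)
state=S head=1 tape=x[z]zxzyy   (S,z)→(S,z,+1)
state=S head=2 tape=xz[z]xzyy   (S,z)→(S,z,+1)
state=S head=3 tape=xzz[x]zyy   (S,x)→(S,x,+1)
state=S head=4 tape=xzzx[z]yy   (S,z)→(S,z,+1)
state=S head=5 tape=xzzxz[y]y   (S,y)→(R,x,-1)
state=R head=4 tape=xzzx[z]xy   (R,z)→(S,_,-1)
state=S head=3 tape=xzz[x]_xy   (S,x)→(S,x,+1)
state=S head=4 tape=xzzx[_]xy   (S,_)→(S,z,-1)
state=S head=3 tape=xzz[x]zxy   (S,x)→(S,x,+1)
state=S head=4 tape=xzzx[z]xy   (S,z)→(S,z,+1)
state=S head=5 tape=xzzxz[x]y   (S,x)→(S,x,+1)
state=S head=6 tape=xzzxzx[y]   (S,y)→(R,x,-1)
state=R head=5 tape=xzzxz[x]x   (R,x)→(P,y,-1)
state=P head=4 tape=xzzx[z]yx   (P,z)→(S,x,+1)
state=S head=5 tape=xzzxx[y]x   (S,y)→(R,x,-1)
state=R head=4 tape=xzzx[x]xx   (R,x)→(P,y,-1)
state=P head=3 tape=xzz[x]yxx   (P,x)→(Q,z,+1)
state=Q head=4 tape=xzzz[y]xx   (Q,y)→(Q,_,+1)
state=Q head=5 tape=xzzz_[x]x   (Q,x)→(P,_,-1)
state=P head=4 tape=xzzz[_]_x   (P,_)→(R,x,+1)
state=R head=5 tape=xzzzx[_]x   (R,_)→(T,y,+1)
state=T head=6 tape=xzzzxy[x]   (T,x)→(H,z,-1)
state=H head=5 tape=xzzzx[y]z
M halts after 23 transitions.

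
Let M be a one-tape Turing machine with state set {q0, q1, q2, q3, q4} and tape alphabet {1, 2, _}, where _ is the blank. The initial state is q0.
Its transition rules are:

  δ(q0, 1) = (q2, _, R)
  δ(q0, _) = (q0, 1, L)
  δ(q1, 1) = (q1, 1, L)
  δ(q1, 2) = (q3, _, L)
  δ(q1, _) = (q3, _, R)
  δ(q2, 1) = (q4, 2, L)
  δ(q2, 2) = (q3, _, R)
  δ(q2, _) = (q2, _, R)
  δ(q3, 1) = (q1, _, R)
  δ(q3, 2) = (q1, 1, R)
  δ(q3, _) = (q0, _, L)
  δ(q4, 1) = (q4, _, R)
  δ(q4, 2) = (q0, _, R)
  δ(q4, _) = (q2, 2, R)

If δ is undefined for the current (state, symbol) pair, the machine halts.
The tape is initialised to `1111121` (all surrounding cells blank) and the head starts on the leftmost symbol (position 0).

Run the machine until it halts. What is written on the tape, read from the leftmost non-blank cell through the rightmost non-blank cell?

2111__1

q0 | [1]111121   read 1 → write _, move R, go to q2
q2 | _[1]11121   read 1 → write 2, move L, go to q4
q4 | [_]211121   read _ → write 2, move R, go to q2
q2 | 2[2]11121   read 2 → write _, move R, go to q3
q3 | 2_[1]1121   read 1 → write _, move R, go to q1
q1 | 2__[1]121   read 1 → write 1, move L, go to q1
q1 | 2_[_]1121   read _ → write _, move R, go to q3
q3 | 2__[1]121   read 1 → write _, move R, go to q1
q1 | 2___[1]21   read 1 → write 1, move L, go to q1
q1 | 2__[_]121   read _ → write _, move R, go to q3
q3 | 2___[1]21   read 1 → write _, move R, go to q1
q1 | 2____[2]1   read 2 → write _, move L, go to q3
q3 | 2___[_]_1   read _ → write _, move L, go to q0
q0 | 2__[_]__1   read _ → write 1, move L, go to q0
q0 | 2_[_]1__1   read _ → write 1, move L, go to q0
q0 | 2[_]11__1   read _ → write 1, move L, go to q0
q0 | [2]111__1
The non-blank tape span at halt is 2111__1.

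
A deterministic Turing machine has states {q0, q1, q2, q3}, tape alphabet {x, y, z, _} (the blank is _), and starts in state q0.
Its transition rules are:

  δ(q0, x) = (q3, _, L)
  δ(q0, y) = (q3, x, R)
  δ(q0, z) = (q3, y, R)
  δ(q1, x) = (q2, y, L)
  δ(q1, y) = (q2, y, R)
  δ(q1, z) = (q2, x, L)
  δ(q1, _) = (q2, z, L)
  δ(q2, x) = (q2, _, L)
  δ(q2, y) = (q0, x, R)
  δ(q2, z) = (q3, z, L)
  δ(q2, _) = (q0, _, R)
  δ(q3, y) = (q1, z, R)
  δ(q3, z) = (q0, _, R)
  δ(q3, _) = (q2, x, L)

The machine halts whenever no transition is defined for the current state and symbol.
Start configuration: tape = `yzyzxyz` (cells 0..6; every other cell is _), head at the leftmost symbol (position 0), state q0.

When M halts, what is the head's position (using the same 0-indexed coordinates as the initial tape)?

2

q0 | [y]zyzxyz   read y → write x, move R, go to q3
q3 | x[z]yzxyz   read z → write _, move R, go to q0
q0 | x_[y]zxyz   read y → write x, move R, go to q3
q3 | x_x[z]xyz   read z → write _, move R, go to q0
q0 | x_x_[x]yz   read x → write _, move L, go to q3
q3 | x_x[_]_yz   read _ → write x, move L, go to q2
q2 | x_[x]x_yz   read x → write _, move L, go to q2
q2 | x[_]_x_yz   read _ → write _, move R, go to q0
q0 | x_[_]x_yz
At halt the head is at cell 2.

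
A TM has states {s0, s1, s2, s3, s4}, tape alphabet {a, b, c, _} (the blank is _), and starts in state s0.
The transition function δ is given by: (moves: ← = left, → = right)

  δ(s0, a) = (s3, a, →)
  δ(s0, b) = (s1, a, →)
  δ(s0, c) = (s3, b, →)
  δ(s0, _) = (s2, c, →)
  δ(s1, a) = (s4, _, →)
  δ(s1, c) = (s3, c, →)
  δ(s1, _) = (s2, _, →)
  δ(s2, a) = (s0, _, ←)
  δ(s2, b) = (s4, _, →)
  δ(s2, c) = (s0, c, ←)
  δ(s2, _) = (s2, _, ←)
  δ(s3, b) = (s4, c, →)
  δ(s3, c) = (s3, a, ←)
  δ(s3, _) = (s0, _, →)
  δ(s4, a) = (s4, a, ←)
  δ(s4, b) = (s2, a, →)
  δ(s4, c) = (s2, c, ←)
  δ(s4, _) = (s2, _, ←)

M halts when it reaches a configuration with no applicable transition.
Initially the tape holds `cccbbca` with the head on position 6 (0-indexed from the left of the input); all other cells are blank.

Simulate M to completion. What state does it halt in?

s0 | cccbbc[a]___   read a → write a, move →, go to s3
s3 | cccbbca[_]__   read _ → write _, move →, go to s0
s0 | cccbbca_[_]_   read _ → write c, move →, go to s2
s2 | cccbbca_c[_]   read _ → write _, move ←, go to s2
s2 | cccbbca_[c]_   read c → write c, move ←, go to s0
s0 | cccbbca[_]c_   read _ → write c, move →, go to s2
s2 | cccbbcac[c]_   read c → write c, move ←, go to s0
s0 | cccbbca[c]c_   read c → write b, move →, go to s3
s3 | cccbbcab[c]_   read c → write a, move ←, go to s3
s3 | cccbbca[b]a_   read b → write c, move →, go to s4
s4 | cccbbcac[a]_   read a → write a, move ←, go to s4
s4 | cccbbca[c]a_   read c → write c, move ←, go to s2
s2 | cccbbc[a]ca_   read a → write _, move ←, go to s0
s0 | cccbb[c]_ca_   read c → write b, move →, go to s3
s3 | cccbbb[_]ca_   read _ → write _, move →, go to s0
s0 | cccbbb_[c]a_   read c → write b, move →, go to s3
s3 | cccbbb_b[a]_
No transition is defined for (s3, a); M halts in state s3.

s3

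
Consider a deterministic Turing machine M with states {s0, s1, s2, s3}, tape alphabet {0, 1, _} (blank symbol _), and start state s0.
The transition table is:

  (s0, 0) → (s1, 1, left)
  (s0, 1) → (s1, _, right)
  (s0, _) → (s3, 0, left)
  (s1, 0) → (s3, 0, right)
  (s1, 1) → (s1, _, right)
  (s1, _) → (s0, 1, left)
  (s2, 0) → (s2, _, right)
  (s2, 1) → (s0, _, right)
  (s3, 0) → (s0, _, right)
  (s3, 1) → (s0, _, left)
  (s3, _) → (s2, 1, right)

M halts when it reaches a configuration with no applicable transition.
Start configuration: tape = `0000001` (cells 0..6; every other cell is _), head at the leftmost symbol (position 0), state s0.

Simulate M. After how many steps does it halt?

31

state=s0 head=0 tape=___[0]000001___   (s0,0)→(s1,1,left)
state=s1 head=-1 tape=__[_]1000001___   (s1,_)→(s0,1,left)
state=s0 head=-2 tape=_[_]11000001___   (s0,_)→(s3,0,left)
state=s3 head=-3 tape=[_]011000001___   (s3,_)→(s2,1,right)
state=s2 head=-2 tape=1[0]11000001___   (s2,0)→(s2,_,right)
state=s2 head=-1 tape=1_[1]1000001___   (s2,1)→(s0,_,right)
state=s0 head=0 tape=1__[1]000001___   (s0,1)→(s1,_,right)
state=s1 head=1 tape=1___[0]00001___   (s1,0)→(s3,0,right)
state=s3 head=2 tape=1___0[0]0001___   (s3,0)→(s0,_,right)
state=s0 head=3 tape=1___0_[0]001___   (s0,0)→(s1,1,left)
state=s1 head=2 tape=1___0[_]1001___   (s1,_)→(s0,1,left)
state=s0 head=1 tape=1___[0]11001___   (s0,0)→(s1,1,left)
state=s1 head=0 tape=1__[_]111001___   (s1,_)→(s0,1,left)
state=s0 head=-1 tape=1_[_]1111001___   (s0,_)→(s3,0,left)
state=s3 head=-2 tape=1[_]01111001___   (s3,_)→(s2,1,right)
state=s2 head=-1 tape=11[0]1111001___   (s2,0)→(s2,_,right)
state=s2 head=0 tape=11_[1]111001___   (s2,1)→(s0,_,right)
state=s0 head=1 tape=11__[1]11001___   (s0,1)→(s1,_,right)
state=s1 head=2 tape=11___[1]1001___   (s1,1)→(s1,_,right)
state=s1 head=3 tape=11____[1]001___   (s1,1)→(s1,_,right)
state=s1 head=4 tape=11_____[0]01___   (s1,0)→(s3,0,right)
state=s3 head=5 tape=11_____0[0]1___   (s3,0)→(s0,_,right)
state=s0 head=6 tape=11_____0_[1]___   (s0,1)→(s1,_,right)
state=s1 head=7 tape=11_____0__[_]__   (s1,_)→(s0,1,left)
state=s0 head=6 tape=11_____0_[_]1__   (s0,_)→(s3,0,left)
state=s3 head=5 tape=11_____0[_]01__   (s3,_)→(s2,1,right)
state=s2 head=6 tape=11_____01[0]1__   (s2,0)→(s2,_,right)
state=s2 head=7 tape=11_____01_[1]__   (s2,1)→(s0,_,right)
state=s0 head=8 tape=11_____01__[_]_   (s0,_)→(s3,0,left)
state=s3 head=7 tape=11_____01_[_]0_   (s3,_)→(s2,1,right)
state=s2 head=8 tape=11_____01_1[0]_   (s2,0)→(s2,_,right)
state=s2 head=9 tape=11_____01_1_[_]
M halts after 31 transitions.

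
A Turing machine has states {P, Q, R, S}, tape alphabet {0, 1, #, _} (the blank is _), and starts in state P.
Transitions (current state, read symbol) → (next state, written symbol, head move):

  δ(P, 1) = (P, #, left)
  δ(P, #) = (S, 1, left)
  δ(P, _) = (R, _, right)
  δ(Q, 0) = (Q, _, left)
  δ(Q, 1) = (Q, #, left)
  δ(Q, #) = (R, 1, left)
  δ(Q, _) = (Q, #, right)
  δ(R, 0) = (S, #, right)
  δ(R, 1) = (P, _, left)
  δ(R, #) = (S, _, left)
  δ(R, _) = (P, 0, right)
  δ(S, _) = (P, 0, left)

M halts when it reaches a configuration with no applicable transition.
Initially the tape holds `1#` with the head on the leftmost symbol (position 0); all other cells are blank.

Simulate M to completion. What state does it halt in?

S

P | ___[1]#   read 1 → write #, move left, go to P
P | __[_]##   read _ → write _, move right, go to R
R | ___[#]#   read # → write _, move left, go to S
S | __[_]_#   read _ → write 0, move left, go to P
P | _[_]0_#   read _ → write _, move right, go to R
R | __[0]_#   read 0 → write #, move right, go to S
S | __#[_]#   read _ → write 0, move left, go to P
P | __[#]0#   read # → write 1, move left, go to S
S | _[_]10#   read _ → write 0, move left, go to P
P | [_]010#   read _ → write _, move right, go to R
R | _[0]10#   read 0 → write #, move right, go to S
S | _#[1]0#
No transition is defined for (S, 1); M halts in state S.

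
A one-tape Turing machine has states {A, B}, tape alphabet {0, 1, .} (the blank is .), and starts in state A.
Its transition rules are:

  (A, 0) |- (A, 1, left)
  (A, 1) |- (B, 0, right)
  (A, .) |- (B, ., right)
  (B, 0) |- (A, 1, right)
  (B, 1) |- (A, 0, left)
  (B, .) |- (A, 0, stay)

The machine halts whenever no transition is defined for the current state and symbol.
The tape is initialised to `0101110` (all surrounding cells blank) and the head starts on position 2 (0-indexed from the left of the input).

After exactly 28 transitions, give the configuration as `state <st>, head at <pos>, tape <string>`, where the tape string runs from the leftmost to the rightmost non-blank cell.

state A, head at 0, tape 0010010

A | .01[0]1110   read 0 → write 1, move left, go to A
A | .0[1]11110   read 1 → write 0, move right, go to B
B | .00[1]1110   read 1 → write 0, move left, go to A
A | .0[0]01110   read 0 → write 1, move left, go to A
A | .[0]101110   read 0 → write 1, move left, go to A
A | [.]1101110   read . → write ., move right, go to B
B | .[1]101110   read 1 → write 0, move left, go to A
A | [.]0101110   read . → write ., move right, go to B
B | .[0]101110   read 0 → write 1, move right, go to A
A | .1[1]01110   read 1 → write 0, move right, go to B
B | .10[0]1110   read 0 → write 1, move right, go to A
A | .101[1]110   read 1 → write 0, move right, go to B
B | .1010[1]10   read 1 → write 0, move left, go to A
A | .101[0]010   read 0 → write 1, move left, go to A
A | .10[1]1010   read 1 → write 0, move right, go to B
B | .100[1]010   read 1 → write 0, move left, go to A
A | .10[0]0010   read 0 → write 1, move left, go to A
A | .1[0]10010   read 0 → write 1, move left, go to A
A | .[1]110010   read 1 → write 0, move right, go to B
B | .0[1]10010   read 1 → write 0, move left, go to A
A | .[0]010010   read 0 → write 1, move left, go to A
A | [.]1010010   read . → write ., move right, go to B
B | .[1]010010   read 1 → write 0, move left, go to A
A | [.]0010010   read . → write ., move right, go to B
B | .[0]010010   read 0 → write 1, move right, go to A
A | .1[0]10010   read 0 → write 1, move left, go to A
A | .[1]110010   read 1 → write 0, move right, go to B
B | .0[1]10010   read 1 → write 0, move left, go to A
A | .[0]010010
After 28 steps: state A, head at 0, tape 0010010.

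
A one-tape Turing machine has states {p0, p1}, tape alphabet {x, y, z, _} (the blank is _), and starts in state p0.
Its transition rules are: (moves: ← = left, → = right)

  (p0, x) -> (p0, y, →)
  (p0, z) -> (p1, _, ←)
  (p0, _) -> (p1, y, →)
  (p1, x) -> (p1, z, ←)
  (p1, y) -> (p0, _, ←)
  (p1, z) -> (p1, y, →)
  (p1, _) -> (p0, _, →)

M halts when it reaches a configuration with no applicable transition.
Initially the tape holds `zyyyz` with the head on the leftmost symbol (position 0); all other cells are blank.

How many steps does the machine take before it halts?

4

state=p0 head=0 tape=_[z]yyyz   (p0,z)→(p1,_,←)
state=p1 head=-1 tape=[_]_yyyz   (p1,_)→(p0,_,→)
state=p0 head=0 tape=_[_]yyyz   (p0,_)→(p1,y,→)
state=p1 head=1 tape=_y[y]yyz   (p1,y)→(p0,_,←)
state=p0 head=0 tape=_[y]_yyz
M halts after 4 transitions.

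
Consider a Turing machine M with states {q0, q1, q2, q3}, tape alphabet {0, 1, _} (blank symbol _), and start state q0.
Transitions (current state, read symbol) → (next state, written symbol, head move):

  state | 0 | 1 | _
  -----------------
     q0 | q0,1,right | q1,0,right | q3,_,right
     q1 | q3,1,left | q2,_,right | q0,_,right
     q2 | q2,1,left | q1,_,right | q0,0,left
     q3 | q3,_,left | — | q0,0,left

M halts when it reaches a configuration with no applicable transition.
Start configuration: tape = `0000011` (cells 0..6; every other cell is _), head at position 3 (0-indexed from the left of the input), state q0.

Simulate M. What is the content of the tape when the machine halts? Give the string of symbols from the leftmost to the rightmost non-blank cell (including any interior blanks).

q0 | 000[0]011__   read 0 → write 1, move right, go to q0
q0 | 0001[0]11__   read 0 → write 1, move right, go to q0
q0 | 00011[1]1__   read 1 → write 0, move right, go to q1
q1 | 000110[1]__   read 1 → write _, move right, go to q2
q2 | 000110_[_]_   read _ → write 0, move left, go to q0
q0 | 000110[_]0_   read _ → write _, move right, go to q3
q3 | 000110_[0]_   read 0 → write _, move left, go to q3
q3 | 000110[_]__   read _ → write 0, move left, go to q0
q0 | 00011[0]0__   read 0 → write 1, move right, go to q0
q0 | 000111[0]__   read 0 → write 1, move right, go to q0
q0 | 0001111[_]_   read _ → write _, move right, go to q3
q3 | 0001111_[_]   read _ → write 0, move left, go to q0
q0 | 0001111[_]0   read _ → write _, move right, go to q3
q3 | 0001111_[0]   read 0 → write _, move left, go to q3
q3 | 0001111[_]_   read _ → write 0, move left, go to q0
q0 | 000111[1]0_   read 1 → write 0, move right, go to q1
q1 | 0001110[0]_   read 0 → write 1, move left, go to q3
q3 | 000111[0]1_   read 0 → write _, move left, go to q3
q3 | 00011[1]_1_
The non-blank tape span at halt is 000111_1.

000111_1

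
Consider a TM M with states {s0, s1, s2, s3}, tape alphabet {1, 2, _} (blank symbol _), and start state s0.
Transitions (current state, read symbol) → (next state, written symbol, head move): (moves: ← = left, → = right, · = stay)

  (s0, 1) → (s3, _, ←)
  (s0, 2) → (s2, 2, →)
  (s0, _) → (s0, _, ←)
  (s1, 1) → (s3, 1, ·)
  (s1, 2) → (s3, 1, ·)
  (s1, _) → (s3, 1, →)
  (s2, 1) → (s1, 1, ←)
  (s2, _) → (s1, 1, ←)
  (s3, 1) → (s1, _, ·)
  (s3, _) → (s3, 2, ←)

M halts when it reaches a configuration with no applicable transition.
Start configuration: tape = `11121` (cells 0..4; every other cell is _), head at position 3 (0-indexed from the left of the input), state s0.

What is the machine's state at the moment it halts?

s3

state=s0 head=3 tape=111[2]1_   (s0,2)→(s2,2,→)
state=s2 head=4 tape=1112[1]_   (s2,1)→(s1,1,←)
state=s1 head=3 tape=111[2]1_   (s1,2)→(s3,1,·)
state=s3 head=3 tape=111[1]1_   (s3,1)→(s1,_,·)
state=s1 head=3 tape=111[_]1_   (s1,_)→(s3,1,→)
state=s3 head=4 tape=1111[1]_   (s3,1)→(s1,_,·)
state=s1 head=4 tape=1111[_]_   (s1,_)→(s3,1,→)
state=s3 head=5 tape=11111[_]   (s3,_)→(s3,2,←)
state=s3 head=4 tape=1111[1]2   (s3,1)→(s1,_,·)
state=s1 head=4 tape=1111[_]2   (s1,_)→(s3,1,→)
state=s3 head=5 tape=11111[2]
No transition is defined for (s3, 2); M halts in state s3.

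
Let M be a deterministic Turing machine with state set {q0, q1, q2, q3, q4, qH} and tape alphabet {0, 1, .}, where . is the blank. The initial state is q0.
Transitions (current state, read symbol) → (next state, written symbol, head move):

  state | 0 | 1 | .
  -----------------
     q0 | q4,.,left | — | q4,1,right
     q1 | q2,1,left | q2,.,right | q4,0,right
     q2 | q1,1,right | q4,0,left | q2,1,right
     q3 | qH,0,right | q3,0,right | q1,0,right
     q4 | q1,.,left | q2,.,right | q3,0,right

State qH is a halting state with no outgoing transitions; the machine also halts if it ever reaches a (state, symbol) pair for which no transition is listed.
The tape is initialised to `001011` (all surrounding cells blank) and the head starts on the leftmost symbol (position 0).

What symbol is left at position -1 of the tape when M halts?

state=q0 head=0 tape=.[0]01011   (q0,0)→(q4,.,left)
state=q4 head=-1 tape=[.].01011   (q4,.)→(q3,0,right)
state=q3 head=0 tape=0[.]01011   (q3,.)→(q1,0,right)
state=q1 head=1 tape=00[0]1011   (q1,0)→(q2,1,left)
state=q2 head=0 tape=0[0]11011   (q2,0)→(q1,1,right)
state=q1 head=1 tape=01[1]1011   (q1,1)→(q2,.,right)
state=q2 head=2 tape=01.[1]011   (q2,1)→(q4,0,left)
state=q4 head=1 tape=01[.]0011   (q4,.)→(q3,0,right)
state=q3 head=2 tape=010[0]011   (q3,0)→(qH,0,right)
state=qH head=3 tape=0100[0]11
Cell -1 holds 0 when M halts.

0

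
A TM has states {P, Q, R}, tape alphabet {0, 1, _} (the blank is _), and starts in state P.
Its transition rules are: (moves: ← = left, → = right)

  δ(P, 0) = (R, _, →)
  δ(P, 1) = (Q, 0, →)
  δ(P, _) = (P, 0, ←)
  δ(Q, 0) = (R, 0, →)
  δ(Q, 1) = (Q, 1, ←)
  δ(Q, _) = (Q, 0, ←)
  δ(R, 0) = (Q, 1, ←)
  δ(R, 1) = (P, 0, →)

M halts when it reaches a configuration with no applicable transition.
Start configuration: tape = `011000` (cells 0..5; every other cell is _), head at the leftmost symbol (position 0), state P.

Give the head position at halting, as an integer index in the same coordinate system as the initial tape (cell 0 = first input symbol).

state=P head=0 tape=[0]11000_   (P,0)→(R,_,→)
state=R head=1 tape=_[1]1000_   (R,1)→(P,0,→)
state=P head=2 tape=_0[1]000_   (P,1)→(Q,0,→)
state=Q head=3 tape=_00[0]00_   (Q,0)→(R,0,→)
state=R head=4 tape=_000[0]0_   (R,0)→(Q,1,←)
state=Q head=3 tape=_00[0]10_   (Q,0)→(R,0,→)
state=R head=4 tape=_000[1]0_   (R,1)→(P,0,→)
state=P head=5 tape=_0000[0]_   (P,0)→(R,_,→)
state=R head=6 tape=_0000_[_]
At halt the head is at cell 6.

6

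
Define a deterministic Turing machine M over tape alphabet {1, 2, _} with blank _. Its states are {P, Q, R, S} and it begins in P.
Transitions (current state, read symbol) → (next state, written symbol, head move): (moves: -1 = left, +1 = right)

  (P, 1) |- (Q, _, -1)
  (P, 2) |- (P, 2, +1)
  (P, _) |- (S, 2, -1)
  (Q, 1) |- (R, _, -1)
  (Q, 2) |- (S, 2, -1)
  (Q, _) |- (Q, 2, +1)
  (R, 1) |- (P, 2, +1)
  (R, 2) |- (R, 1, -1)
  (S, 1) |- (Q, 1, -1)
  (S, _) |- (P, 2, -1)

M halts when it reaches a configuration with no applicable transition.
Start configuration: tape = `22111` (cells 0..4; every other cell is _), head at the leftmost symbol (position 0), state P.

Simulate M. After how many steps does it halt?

state=P head=0 tape=[2]2111   (P,2)→(P,2,+1)
state=P head=1 tape=2[2]111   (P,2)→(P,2,+1)
state=P head=2 tape=22[1]11   (P,1)→(Q,_,-1)
state=Q head=1 tape=2[2]_11   (Q,2)→(S,2,-1)
state=S head=0 tape=[2]2_11
M halts after 4 transitions.

4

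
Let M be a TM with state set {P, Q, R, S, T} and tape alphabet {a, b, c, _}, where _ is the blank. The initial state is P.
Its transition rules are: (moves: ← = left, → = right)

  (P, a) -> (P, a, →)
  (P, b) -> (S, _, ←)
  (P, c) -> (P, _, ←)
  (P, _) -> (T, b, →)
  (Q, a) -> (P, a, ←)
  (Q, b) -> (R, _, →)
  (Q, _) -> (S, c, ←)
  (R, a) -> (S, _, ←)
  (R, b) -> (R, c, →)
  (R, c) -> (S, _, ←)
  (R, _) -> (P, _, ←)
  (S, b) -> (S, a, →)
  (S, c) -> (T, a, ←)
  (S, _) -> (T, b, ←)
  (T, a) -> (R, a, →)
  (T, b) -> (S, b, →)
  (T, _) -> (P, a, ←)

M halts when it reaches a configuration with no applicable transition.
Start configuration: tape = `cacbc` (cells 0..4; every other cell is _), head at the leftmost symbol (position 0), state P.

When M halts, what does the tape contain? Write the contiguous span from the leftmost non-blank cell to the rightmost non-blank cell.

ba_aaacbc

state=P head=0 tape=____[c]acbc   (P,c)→(P,_,←)
state=P head=-1 tape=___[_]_acbc   (P,_)→(T,b,→)
state=T head=0 tape=___b[_]acbc   (T,_)→(P,a,←)
state=P head=-1 tape=___[b]aacbc   (P,b)→(S,_,←)
state=S head=-2 tape=__[_]_aacbc   (S,_)→(T,b,←)
state=T head=-3 tape=_[_]b_aacbc   (T,_)→(P,a,←)
state=P head=-4 tape=[_]ab_aacbc   (P,_)→(T,b,→)
state=T head=-3 tape=b[a]b_aacbc   (T,a)→(R,a,→)
state=R head=-2 tape=ba[b]_aacbc   (R,b)→(R,c,→)
state=R head=-1 tape=bac[_]aacbc   (R,_)→(P,_,←)
state=P head=-2 tape=ba[c]_aacbc   (P,c)→(P,_,←)
state=P head=-3 tape=b[a]__aacbc   (P,a)→(P,a,→)
state=P head=-2 tape=ba[_]_aacbc   (P,_)→(T,b,→)
state=T head=-1 tape=bab[_]aacbc   (T,_)→(P,a,←)
state=P head=-2 tape=ba[b]aaacbc   (P,b)→(S,_,←)
state=S head=-3 tape=b[a]_aaacbc
The non-blank tape span at halt is ba_aaacbc.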